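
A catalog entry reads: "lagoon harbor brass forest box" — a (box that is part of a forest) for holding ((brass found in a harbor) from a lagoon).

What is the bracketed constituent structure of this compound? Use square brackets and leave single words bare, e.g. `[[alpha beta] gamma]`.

[[lagoon [harbor brass]] [forest box]]

Overall it is a kind of box (specifically "forest box"); the modifier is "lagoon harbor brass".
Within "lagoon harbor brass", the head is "brass" (specifically "harbor brass") and the modifier is "lagoon".
Within "harbor brass", the head is "brass" and the modifier is "harbor".
Within "forest box", the head is "box" and the modifier is "forest".
Putting it together: [[lagoon [harbor brass]] [forest box]].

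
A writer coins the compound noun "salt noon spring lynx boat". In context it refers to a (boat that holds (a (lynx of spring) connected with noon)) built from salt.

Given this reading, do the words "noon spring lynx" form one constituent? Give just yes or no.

The paraphrase groups the words so that "noon spring lynx" is one unit: it corresponds to a single parenthesized sub-phrase.
The full structure is [salt [[noon [spring lynx]] boat]], in which [noon spring lynx] is a constituent.

yes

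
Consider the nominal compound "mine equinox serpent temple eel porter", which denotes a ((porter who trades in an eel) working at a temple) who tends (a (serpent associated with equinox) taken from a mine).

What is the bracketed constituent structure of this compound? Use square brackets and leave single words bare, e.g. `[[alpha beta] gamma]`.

[[mine [equinox serpent]] [temple [eel porter]]]

Overall it is a kind of porter (specifically "temple eel porter"); the modifier is "mine equinox serpent".
"mine equinox serpent" → head "serpent" (specifically "equinox serpent"), modifier "mine".
"equinox serpent" → head "serpent", modifier "equinox".
"temple eel porter" → head "porter" (specifically "eel porter"), modifier "temple".
"eel porter" → head "porter", modifier "eel".
So the structure is [[mine [equinox serpent]] [temple [eel porter]]].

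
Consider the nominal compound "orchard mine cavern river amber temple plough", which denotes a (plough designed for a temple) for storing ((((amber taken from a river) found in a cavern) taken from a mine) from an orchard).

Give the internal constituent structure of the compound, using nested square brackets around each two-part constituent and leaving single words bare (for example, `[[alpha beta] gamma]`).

Whole compound: head "plough" (specifically "temple plough"), modifier "orchard mine cavern river amber".
Within "orchard mine cavern river amber", the head is "amber" (specifically "mine cavern river amber") and the modifier is "orchard".
Within "mine cavern river amber", the head is "amber" (specifically "cavern river amber") and the modifier is "mine".
Within "cavern river amber", the head is "amber" (specifically "river amber") and the modifier is "cavern".
Within "river amber", the head is "amber" and the modifier is "river".
Within "temple plough", the head is "plough" and the modifier is "temple".
Putting it together: [[orchard [mine [cavern [river amber]]]] [temple plough]].

[[orchard [mine [cavern [river amber]]]] [temple plough]]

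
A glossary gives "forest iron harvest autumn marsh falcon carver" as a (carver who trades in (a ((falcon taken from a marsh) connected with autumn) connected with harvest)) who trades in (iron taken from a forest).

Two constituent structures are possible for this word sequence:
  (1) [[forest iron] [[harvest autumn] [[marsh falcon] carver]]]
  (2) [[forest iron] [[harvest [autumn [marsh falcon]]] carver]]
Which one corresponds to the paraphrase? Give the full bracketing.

The paraphrase's head is the "carver" part ("harvest autumn marsh falcon carver"); its modifier is "forest iron".
That top-level split, carried through the inner groups, gives [[forest iron] [[harvest [autumn [marsh falcon]]] carver]].

[[forest iron] [[harvest [autumn [marsh falcon]]] carver]]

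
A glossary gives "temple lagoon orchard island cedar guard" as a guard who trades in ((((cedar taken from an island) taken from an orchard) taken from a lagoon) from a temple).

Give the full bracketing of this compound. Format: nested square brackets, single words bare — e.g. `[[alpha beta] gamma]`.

[[temple [lagoon [orchard [island cedar]]]] guard]

Overall it is a kind of guard; the modifier is "temple lagoon orchard island cedar".
"temple lagoon orchard island cedar" → head "cedar" (specifically "lagoon orchard island cedar"), modifier "temple".
"lagoon orchard island cedar" → head "cedar" (specifically "orchard island cedar"), modifier "lagoon".
"orchard island cedar" → head "cedar" (specifically "island cedar"), modifier "orchard".
"island cedar" → head "cedar", modifier "island".
Putting it together: [[temple [lagoon [orchard [island cedar]]]] guard].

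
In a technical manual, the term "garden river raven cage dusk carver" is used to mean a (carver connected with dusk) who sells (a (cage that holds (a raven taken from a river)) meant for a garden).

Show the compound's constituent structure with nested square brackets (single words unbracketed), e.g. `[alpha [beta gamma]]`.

The outermost head in the paraphrase is "carver" (specifically "dusk carver"), modified by "garden river raven cage".
Inside "garden river raven cage": head "cage" (specifically "river raven cage"), modifier "garden".
Inside "river raven cage": head "cage", modifier "river raven".
Inside "river raven": head "raven", modifier "river".
Inside "dusk carver": head "carver", modifier "dusk".
So the structure is [[garden [[river raven] cage]] [dusk carver]].

[[garden [[river raven] cage]] [dusk carver]]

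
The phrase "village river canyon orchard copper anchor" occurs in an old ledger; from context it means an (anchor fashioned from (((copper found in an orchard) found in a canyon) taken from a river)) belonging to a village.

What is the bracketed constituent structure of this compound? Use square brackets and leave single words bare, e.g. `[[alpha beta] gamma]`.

Overall it is a kind of anchor (specifically "river canyon orchard copper anchor"); the modifier is "village".
"river canyon orchard copper anchor" → head "anchor", modifier "river canyon orchard copper".
"river canyon orchard copper" → head "copper" (specifically "canyon orchard copper"), modifier "river".
"canyon orchard copper" → head "copper" (specifically "orchard copper"), modifier "canyon".
"orchard copper" → head "copper", modifier "orchard".
Assembled: [village [[river [canyon [orchard copper]]] anchor]].

[village [[river [canyon [orchard copper]]] anchor]]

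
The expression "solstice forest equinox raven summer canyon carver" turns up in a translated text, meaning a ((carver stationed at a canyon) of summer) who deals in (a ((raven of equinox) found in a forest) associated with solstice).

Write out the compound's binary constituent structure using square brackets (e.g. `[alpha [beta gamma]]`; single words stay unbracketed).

At the top level: head "carver" (specifically "summer canyon carver"); modifier "solstice forest equinox raven".
Within "solstice forest equinox raven", the head is "raven" (specifically "forest equinox raven") and the modifier is "solstice".
Within "forest equinox raven", the head is "raven" (specifically "equinox raven") and the modifier is "forest".
Within "equinox raven", the head is "raven" and the modifier is "equinox".
Within "summer canyon carver", the head is "carver" (specifically "canyon carver") and the modifier is "summer".
Within "canyon carver", the head is "carver" and the modifier is "canyon".
So the structure is [[solstice [forest [equinox raven]]] [summer [canyon carver]]].

[[solstice [forest [equinox raven]]] [summer [canyon carver]]]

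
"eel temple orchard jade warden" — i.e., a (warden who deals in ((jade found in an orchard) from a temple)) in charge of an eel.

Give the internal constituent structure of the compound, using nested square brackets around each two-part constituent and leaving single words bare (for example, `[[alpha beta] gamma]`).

[eel [[temple [orchard jade]] warden]]

The outermost head in the paraphrase is "warden" (specifically "temple orchard jade warden"), modified by "eel".
Inside "temple orchard jade warden": head "warden", modifier "temple orchard jade".
Inside "temple orchard jade": head "jade" (specifically "orchard jade"), modifier "temple".
Inside "orchard jade": head "jade", modifier "orchard".
Putting it together: [eel [[temple [orchard jade]] warden]].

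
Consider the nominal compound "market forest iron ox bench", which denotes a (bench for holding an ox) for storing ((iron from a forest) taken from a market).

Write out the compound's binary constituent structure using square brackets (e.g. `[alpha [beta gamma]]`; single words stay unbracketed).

[[market [forest iron]] [ox bench]]

At the top level: head "bench" (specifically "ox bench"); modifier "market forest iron".
"market forest iron" → head "iron" (specifically "forest iron"), modifier "market".
"forest iron" → head "iron", modifier "forest".
"ox bench" → head "bench", modifier "ox".
So the structure is [[market [forest iron]] [ox bench]].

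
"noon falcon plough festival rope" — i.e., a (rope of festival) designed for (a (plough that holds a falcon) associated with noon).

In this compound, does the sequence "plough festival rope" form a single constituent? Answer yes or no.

The top-level split is [noon falcon plough] [festival rope]; the full structure is [[noon [falcon plough]] [festival rope]].
"plough festival rope" straddles a constituent boundary, so it is not a single unit.

no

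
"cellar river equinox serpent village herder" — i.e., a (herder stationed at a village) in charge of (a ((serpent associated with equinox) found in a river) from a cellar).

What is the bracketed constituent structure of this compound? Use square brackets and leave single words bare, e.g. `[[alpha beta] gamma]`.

[[cellar [river [equinox serpent]]] [village herder]]

The outermost head in the paraphrase is "herder" (specifically "village herder"), modified by "cellar river equinox serpent".
"cellar river equinox serpent" → head "serpent" (specifically "river equinox serpent"), modifier "cellar".
"river equinox serpent" → head "serpent" (specifically "equinox serpent"), modifier "river".
"equinox serpent" → head "serpent", modifier "equinox".
"village herder" → head "herder", modifier "village".
Assembled: [[cellar [river [equinox serpent]]] [village herder]].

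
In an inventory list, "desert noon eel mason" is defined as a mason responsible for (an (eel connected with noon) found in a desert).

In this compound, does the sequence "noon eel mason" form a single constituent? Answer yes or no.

The top-level split is [desert noon eel] [mason]; the full structure is [[desert [noon eel]] mason].
"noon eel mason" straddles a constituent boundary, so it is not a single unit.

no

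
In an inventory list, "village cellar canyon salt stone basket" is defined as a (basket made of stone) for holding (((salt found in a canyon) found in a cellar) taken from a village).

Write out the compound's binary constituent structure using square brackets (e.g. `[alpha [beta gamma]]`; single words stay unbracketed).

The outermost head in the paraphrase is "basket" (specifically "stone basket"), modified by "village cellar canyon salt".
"village cellar canyon salt" → head "salt" (specifically "cellar canyon salt"), modifier "village".
"cellar canyon salt" → head "salt" (specifically "canyon salt"), modifier "cellar".
"canyon salt" → head "salt", modifier "canyon".
"stone basket" → head "basket", modifier "stone".
Putting it together: [[village [cellar [canyon salt]]] [stone basket]].

[[village [cellar [canyon salt]]] [stone basket]]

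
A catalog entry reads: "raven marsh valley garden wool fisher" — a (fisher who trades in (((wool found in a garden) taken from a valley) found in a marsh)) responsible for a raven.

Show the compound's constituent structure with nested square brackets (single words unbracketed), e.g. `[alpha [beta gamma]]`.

[raven [[marsh [valley [garden wool]]] fisher]]

The outermost head in the paraphrase is "fisher" (specifically "marsh valley garden wool fisher"), modified by "raven".
Inside "marsh valley garden wool fisher": head "fisher", modifier "marsh valley garden wool".
Inside "marsh valley garden wool": head "wool" (specifically "valley garden wool"), modifier "marsh".
Inside "valley garden wool": head "wool" (specifically "garden wool"), modifier "valley".
Inside "garden wool": head "wool", modifier "garden".
Assembled: [raven [[marsh [valley [garden wool]]] fisher]].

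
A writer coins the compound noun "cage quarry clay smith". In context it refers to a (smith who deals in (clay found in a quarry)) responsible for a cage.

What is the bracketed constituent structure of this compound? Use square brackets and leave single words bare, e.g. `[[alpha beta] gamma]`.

[cage [[quarry clay] smith]]

The outermost head in the paraphrase is "smith" (specifically "quarry clay smith"), modified by "cage".
Within "quarry clay smith", the head is "smith" and the modifier is "quarry clay".
Within "quarry clay", the head is "clay" and the modifier is "quarry".
Assembled: [cage [[quarry clay] smith]].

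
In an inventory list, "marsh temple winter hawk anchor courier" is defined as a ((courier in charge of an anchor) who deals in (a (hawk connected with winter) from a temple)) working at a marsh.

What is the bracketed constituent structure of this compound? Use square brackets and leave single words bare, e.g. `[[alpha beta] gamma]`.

[marsh [[temple [winter hawk]] [anchor courier]]]

Whole compound: head "courier" (specifically "temple winter hawk anchor courier"), modifier "marsh".
Within "temple winter hawk anchor courier", the head is "courier" (specifically "anchor courier") and the modifier is "temple winter hawk".
Within "temple winter hawk", the head is "hawk" (specifically "winter hawk") and the modifier is "temple".
Within "winter hawk", the head is "hawk" and the modifier is "winter".
Within "anchor courier", the head is "courier" and the modifier is "anchor".
Putting it together: [marsh [[temple [winter hawk]] [anchor courier]]].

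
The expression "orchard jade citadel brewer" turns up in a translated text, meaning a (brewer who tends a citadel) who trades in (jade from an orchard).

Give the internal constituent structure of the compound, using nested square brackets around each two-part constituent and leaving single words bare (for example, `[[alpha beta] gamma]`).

The outermost head in the paraphrase is "brewer" (specifically "citadel brewer"), modified by "orchard jade".
Within "orchard jade", the head is "jade" and the modifier is "orchard".
Within "citadel brewer", the head is "brewer" and the modifier is "citadel".
Putting it together: [[orchard jade] [citadel brewer]].

[[orchard jade] [citadel brewer]]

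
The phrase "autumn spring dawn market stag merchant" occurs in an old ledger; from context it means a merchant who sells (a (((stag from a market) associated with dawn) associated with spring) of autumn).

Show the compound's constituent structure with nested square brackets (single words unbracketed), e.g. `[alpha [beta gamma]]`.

At the top level: head "merchant"; modifier "autumn spring dawn market stag".
"autumn spring dawn market stag" → head "stag" (specifically "spring dawn market stag"), modifier "autumn".
"spring dawn market stag" → head "stag" (specifically "dawn market stag"), modifier "spring".
"dawn market stag" → head "stag" (specifically "market stag"), modifier "dawn".
"market stag" → head "stag", modifier "market".
So the structure is [[autumn [spring [dawn [market stag]]]] merchant].

[[autumn [spring [dawn [market stag]]]] merchant]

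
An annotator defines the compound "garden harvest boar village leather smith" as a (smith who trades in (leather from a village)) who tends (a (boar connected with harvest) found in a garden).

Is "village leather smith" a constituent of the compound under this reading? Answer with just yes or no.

The paraphrase groups the words so that "village leather smith" is one unit: it corresponds to a single parenthesized sub-phrase.
The full structure is [[garden [harvest boar]] [[village leather] smith]], in which [village leather smith] is a constituent.

yes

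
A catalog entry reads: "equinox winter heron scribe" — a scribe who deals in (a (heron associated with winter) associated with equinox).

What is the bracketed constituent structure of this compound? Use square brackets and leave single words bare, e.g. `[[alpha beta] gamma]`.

[[equinox [winter heron]] scribe]

The outermost head in the paraphrase is "scribe", modified by "equinox winter heron".
"equinox winter heron" → head "heron" (specifically "winter heron"), modifier "equinox".
"winter heron" → head "heron", modifier "winter".
So the structure is [[equinox [winter heron]] scribe].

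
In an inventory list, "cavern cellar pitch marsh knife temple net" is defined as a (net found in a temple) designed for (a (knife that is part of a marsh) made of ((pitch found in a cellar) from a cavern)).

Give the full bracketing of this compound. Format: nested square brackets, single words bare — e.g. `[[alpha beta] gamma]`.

Overall it is a kind of net (specifically "temple net"); the modifier is "cavern cellar pitch marsh knife".
Inside "cavern cellar pitch marsh knife": head "knife" (specifically "marsh knife"), modifier "cavern cellar pitch".
Inside "cavern cellar pitch": head "pitch" (specifically "cellar pitch"), modifier "cavern".
Inside "cellar pitch": head "pitch", modifier "cellar".
Inside "marsh knife": head "knife", modifier "marsh".
Inside "temple net": head "net", modifier "temple".
Putting it together: [[[cavern [cellar pitch]] [marsh knife]] [temple net]].

[[[cavern [cellar pitch]] [marsh knife]] [temple net]]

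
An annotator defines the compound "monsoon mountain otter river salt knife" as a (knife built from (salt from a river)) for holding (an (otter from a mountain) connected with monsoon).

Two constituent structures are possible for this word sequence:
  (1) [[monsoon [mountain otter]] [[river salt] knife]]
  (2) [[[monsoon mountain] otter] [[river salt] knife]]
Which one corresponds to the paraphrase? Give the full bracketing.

[[monsoon [mountain otter]] [[river salt] knife]]

The paraphrase's head is the "knife" part ("river salt knife"); its modifier is "monsoon mountain otter".
That top-level split, carried through the inner groups, gives [[monsoon [mountain otter]] [[river salt] knife]].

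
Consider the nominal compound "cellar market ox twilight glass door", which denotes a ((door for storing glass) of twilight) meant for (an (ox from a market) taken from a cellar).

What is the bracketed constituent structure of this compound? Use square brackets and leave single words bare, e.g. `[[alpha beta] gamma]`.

Overall it is a kind of door (specifically "twilight glass door"); the modifier is "cellar market ox".
"cellar market ox" → head "ox" (specifically "market ox"), modifier "cellar".
"market ox" → head "ox", modifier "market".
"twilight glass door" → head "door" (specifically "glass door"), modifier "twilight".
"glass door" → head "door", modifier "glass".
Assembled: [[cellar [market ox]] [twilight [glass door]]].

[[cellar [market ox]] [twilight [glass door]]]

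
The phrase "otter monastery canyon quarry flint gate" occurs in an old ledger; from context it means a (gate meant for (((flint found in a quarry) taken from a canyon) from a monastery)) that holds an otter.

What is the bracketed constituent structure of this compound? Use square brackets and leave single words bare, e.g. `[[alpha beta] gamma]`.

[otter [[monastery [canyon [quarry flint]]] gate]]

At the top level: head "gate" (specifically "monastery canyon quarry flint gate"); modifier "otter".
"monastery canyon quarry flint gate" → head "gate", modifier "monastery canyon quarry flint".
"monastery canyon quarry flint" → head "flint" (specifically "canyon quarry flint"), modifier "monastery".
"canyon quarry flint" → head "flint" (specifically "quarry flint"), modifier "canyon".
"quarry flint" → head "flint", modifier "quarry".
Putting it together: [otter [[monastery [canyon [quarry flint]]] gate]].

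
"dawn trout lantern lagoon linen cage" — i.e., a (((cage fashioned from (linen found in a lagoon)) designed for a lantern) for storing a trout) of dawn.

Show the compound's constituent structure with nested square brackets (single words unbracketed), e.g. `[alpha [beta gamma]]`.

[dawn [trout [lantern [[lagoon linen] cage]]]]

The outermost head in the paraphrase is "cage" (specifically "trout lantern lagoon linen cage"), modified by "dawn".
Within "trout lantern lagoon linen cage", the head is "cage" (specifically "lantern lagoon linen cage") and the modifier is "trout".
Within "lantern lagoon linen cage", the head is "cage" (specifically "lagoon linen cage") and the modifier is "lantern".
Within "lagoon linen cage", the head is "cage" and the modifier is "lagoon linen".
Within "lagoon linen", the head is "linen" and the modifier is "lagoon".
So the structure is [dawn [trout [lantern [[lagoon linen] cage]]]].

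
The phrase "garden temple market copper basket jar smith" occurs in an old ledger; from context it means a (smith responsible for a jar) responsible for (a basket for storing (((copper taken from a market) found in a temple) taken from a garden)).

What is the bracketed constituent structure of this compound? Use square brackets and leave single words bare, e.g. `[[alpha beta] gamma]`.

Overall it is a kind of smith (specifically "jar smith"); the modifier is "garden temple market copper basket".
"garden temple market copper basket" → head "basket", modifier "garden temple market copper".
"garden temple market copper" → head "copper" (specifically "temple market copper"), modifier "garden".
"temple market copper" → head "copper" (specifically "market copper"), modifier "temple".
"market copper" → head "copper", modifier "market".
"jar smith" → head "smith", modifier "jar".
So the structure is [[[garden [temple [market copper]]] basket] [jar smith]].

[[[garden [temple [market copper]]] basket] [jar smith]]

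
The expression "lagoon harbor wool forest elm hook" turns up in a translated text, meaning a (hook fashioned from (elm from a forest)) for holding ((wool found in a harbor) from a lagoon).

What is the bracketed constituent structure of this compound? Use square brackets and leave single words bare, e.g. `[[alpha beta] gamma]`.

[[lagoon [harbor wool]] [[forest elm] hook]]

Whole compound: head "hook" (specifically "forest elm hook"), modifier "lagoon harbor wool".
Within "lagoon harbor wool", the head is "wool" (specifically "harbor wool") and the modifier is "lagoon".
Within "harbor wool", the head is "wool" and the modifier is "harbor".
Within "forest elm hook", the head is "hook" and the modifier is "forest elm".
Within "forest elm", the head is "elm" and the modifier is "forest".
So the structure is [[lagoon [harbor wool]] [[forest elm] hook]].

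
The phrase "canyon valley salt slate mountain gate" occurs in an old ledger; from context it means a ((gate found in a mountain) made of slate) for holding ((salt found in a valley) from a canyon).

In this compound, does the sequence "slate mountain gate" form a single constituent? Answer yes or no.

The paraphrase groups the words so that "slate mountain gate" is one unit: it corresponds to a single parenthesized sub-phrase.
The full structure is [[canyon [valley salt]] [slate [mountain gate]]], in which [slate mountain gate] is a constituent.

yes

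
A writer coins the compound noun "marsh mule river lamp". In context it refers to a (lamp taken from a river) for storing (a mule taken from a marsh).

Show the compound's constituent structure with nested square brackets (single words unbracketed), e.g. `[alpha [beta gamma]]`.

[[marsh mule] [river lamp]]

At the top level: head "lamp" (specifically "river lamp"); modifier "marsh mule".
"marsh mule" → head "mule", modifier "marsh".
"river lamp" → head "lamp", modifier "river".
So the structure is [[marsh mule] [river lamp]].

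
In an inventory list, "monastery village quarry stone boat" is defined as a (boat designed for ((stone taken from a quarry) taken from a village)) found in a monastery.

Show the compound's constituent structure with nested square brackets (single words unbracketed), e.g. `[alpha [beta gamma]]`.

[monastery [[village [quarry stone]] boat]]

Overall it is a kind of boat (specifically "village quarry stone boat"); the modifier is "monastery".
Inside "village quarry stone boat": head "boat", modifier "village quarry stone".
Inside "village quarry stone": head "stone" (specifically "quarry stone"), modifier "village".
Inside "quarry stone": head "stone", modifier "quarry".
Assembled: [monastery [[village [quarry stone]] boat]].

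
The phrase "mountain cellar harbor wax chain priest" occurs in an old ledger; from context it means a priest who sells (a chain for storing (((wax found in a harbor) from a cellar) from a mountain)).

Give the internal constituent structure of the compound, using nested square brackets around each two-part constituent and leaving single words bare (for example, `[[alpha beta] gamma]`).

Overall it is a kind of priest; the modifier is "mountain cellar harbor wax chain".
"mountain cellar harbor wax chain" → head "chain", modifier "mountain cellar harbor wax".
"mountain cellar harbor wax" → head "wax" (specifically "cellar harbor wax"), modifier "mountain".
"cellar harbor wax" → head "wax" (specifically "harbor wax"), modifier "cellar".
"harbor wax" → head "wax", modifier "harbor".
Assembled: [[[mountain [cellar [harbor wax]]] chain] priest].

[[[mountain [cellar [harbor wax]]] chain] priest]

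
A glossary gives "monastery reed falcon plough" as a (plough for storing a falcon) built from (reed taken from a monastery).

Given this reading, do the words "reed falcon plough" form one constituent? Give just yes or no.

The top-level split is [monastery reed] [falcon plough]; the full structure is [[monastery reed] [falcon plough]].
"reed falcon plough" straddles a constituent boundary, so it is not a single unit.

no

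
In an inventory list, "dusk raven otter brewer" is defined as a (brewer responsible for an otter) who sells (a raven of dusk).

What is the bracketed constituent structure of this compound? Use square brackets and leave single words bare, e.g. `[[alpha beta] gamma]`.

Whole compound: head "brewer" (specifically "otter brewer"), modifier "dusk raven".
Inside "dusk raven": head "raven", modifier "dusk".
Inside "otter brewer": head "brewer", modifier "otter".
Putting it together: [[dusk raven] [otter brewer]].

[[dusk raven] [otter brewer]]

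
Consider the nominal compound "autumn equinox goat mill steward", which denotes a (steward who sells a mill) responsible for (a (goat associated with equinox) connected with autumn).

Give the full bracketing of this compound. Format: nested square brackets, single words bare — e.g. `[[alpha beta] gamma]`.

Whole compound: head "steward" (specifically "mill steward"), modifier "autumn equinox goat".
Within "autumn equinox goat", the head is "goat" (specifically "equinox goat") and the modifier is "autumn".
Within "equinox goat", the head is "goat" and the modifier is "equinox".
Within "mill steward", the head is "steward" and the modifier is "mill".
Putting it together: [[autumn [equinox goat]] [mill steward]].

[[autumn [equinox goat]] [mill steward]]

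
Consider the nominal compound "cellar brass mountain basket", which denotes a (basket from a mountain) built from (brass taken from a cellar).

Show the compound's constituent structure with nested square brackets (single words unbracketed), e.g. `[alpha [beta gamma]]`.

[[cellar brass] [mountain basket]]

Whole compound: head "basket" (specifically "mountain basket"), modifier "cellar brass".
"cellar brass" → head "brass", modifier "cellar".
"mountain basket" → head "basket", modifier "mountain".
So the structure is [[cellar brass] [mountain basket]].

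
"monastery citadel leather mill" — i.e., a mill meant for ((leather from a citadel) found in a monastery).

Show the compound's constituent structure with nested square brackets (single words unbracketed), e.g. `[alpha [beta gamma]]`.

Whole compound: head "mill", modifier "monastery citadel leather".
Within "monastery citadel leather", the head is "leather" (specifically "citadel leather") and the modifier is "monastery".
Within "citadel leather", the head is "leather" and the modifier is "citadel".
So the structure is [[monastery [citadel leather]] mill].

[[monastery [citadel leather]] mill]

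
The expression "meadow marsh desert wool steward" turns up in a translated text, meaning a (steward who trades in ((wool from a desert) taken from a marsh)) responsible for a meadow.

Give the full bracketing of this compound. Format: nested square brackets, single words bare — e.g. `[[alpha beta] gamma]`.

The outermost head in the paraphrase is "steward" (specifically "marsh desert wool steward"), modified by "meadow".
Within "marsh desert wool steward", the head is "steward" and the modifier is "marsh desert wool".
Within "marsh desert wool", the head is "wool" (specifically "desert wool") and the modifier is "marsh".
Within "desert wool", the head is "wool" and the modifier is "desert".
Putting it together: [meadow [[marsh [desert wool]] steward]].

[meadow [[marsh [desert wool]] steward]]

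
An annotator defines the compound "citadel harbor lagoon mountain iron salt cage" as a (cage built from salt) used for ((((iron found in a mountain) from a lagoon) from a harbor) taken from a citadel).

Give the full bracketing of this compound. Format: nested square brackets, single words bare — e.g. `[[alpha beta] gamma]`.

Overall it is a kind of cage (specifically "salt cage"); the modifier is "citadel harbor lagoon mountain iron".
Within "citadel harbor lagoon mountain iron", the head is "iron" (specifically "harbor lagoon mountain iron") and the modifier is "citadel".
Within "harbor lagoon mountain iron", the head is "iron" (specifically "lagoon mountain iron") and the modifier is "harbor".
Within "lagoon mountain iron", the head is "iron" (specifically "mountain iron") and the modifier is "lagoon".
Within "mountain iron", the head is "iron" and the modifier is "mountain".
Within "salt cage", the head is "cage" and the modifier is "salt".
So the structure is [[citadel [harbor [lagoon [mountain iron]]]] [salt cage]].

[[citadel [harbor [lagoon [mountain iron]]]] [salt cage]]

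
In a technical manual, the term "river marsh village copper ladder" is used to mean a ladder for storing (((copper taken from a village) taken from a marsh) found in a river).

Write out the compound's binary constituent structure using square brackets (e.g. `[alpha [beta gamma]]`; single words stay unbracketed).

[[river [marsh [village copper]]] ladder]

At the top level: head "ladder"; modifier "river marsh village copper".
Inside "river marsh village copper": head "copper" (specifically "marsh village copper"), modifier "river".
Inside "marsh village copper": head "copper" (specifically "village copper"), modifier "marsh".
Inside "village copper": head "copper", modifier "village".
Putting it together: [[river [marsh [village copper]]] ladder].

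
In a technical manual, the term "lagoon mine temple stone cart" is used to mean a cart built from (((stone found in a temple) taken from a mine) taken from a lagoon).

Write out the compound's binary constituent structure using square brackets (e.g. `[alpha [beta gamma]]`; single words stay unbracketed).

[[lagoon [mine [temple stone]]] cart]

At the top level: head "cart"; modifier "lagoon mine temple stone".
"lagoon mine temple stone" → head "stone" (specifically "mine temple stone"), modifier "lagoon".
"mine temple stone" → head "stone" (specifically "temple stone"), modifier "mine".
"temple stone" → head "stone", modifier "temple".
Assembled: [[lagoon [mine [temple stone]]] cart].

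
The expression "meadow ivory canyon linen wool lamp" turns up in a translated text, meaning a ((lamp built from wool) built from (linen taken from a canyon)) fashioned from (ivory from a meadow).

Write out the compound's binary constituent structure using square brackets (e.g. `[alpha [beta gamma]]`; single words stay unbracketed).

[[meadow ivory] [[canyon linen] [wool lamp]]]

At the top level: head "lamp" (specifically "canyon linen wool lamp"); modifier "meadow ivory".
Inside "meadow ivory": head "ivory", modifier "meadow".
Inside "canyon linen wool lamp": head "lamp" (specifically "wool lamp"), modifier "canyon linen".
Inside "canyon linen": head "linen", modifier "canyon".
Inside "wool lamp": head "lamp", modifier "wool".
Assembled: [[meadow ivory] [[canyon linen] [wool lamp]]].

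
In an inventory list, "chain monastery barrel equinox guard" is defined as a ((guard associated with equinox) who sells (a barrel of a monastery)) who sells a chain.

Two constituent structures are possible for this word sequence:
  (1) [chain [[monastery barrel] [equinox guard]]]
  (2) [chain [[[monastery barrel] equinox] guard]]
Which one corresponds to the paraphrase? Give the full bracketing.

The paraphrase's head is the "guard" part ("monastery barrel equinox guard"); its modifier is "chain".
That top-level split, carried through the inner groups, gives [chain [[monastery barrel] [equinox guard]]].

[chain [[monastery barrel] [equinox guard]]]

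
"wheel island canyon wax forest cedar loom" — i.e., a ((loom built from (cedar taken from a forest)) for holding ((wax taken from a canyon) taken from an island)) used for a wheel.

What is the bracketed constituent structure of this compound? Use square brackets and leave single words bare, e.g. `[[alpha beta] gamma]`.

[wheel [[island [canyon wax]] [[forest cedar] loom]]]

The outermost head in the paraphrase is "loom" (specifically "island canyon wax forest cedar loom"), modified by "wheel".
Within "island canyon wax forest cedar loom", the head is "loom" (specifically "forest cedar loom") and the modifier is "island canyon wax".
Within "island canyon wax", the head is "wax" (specifically "canyon wax") and the modifier is "island".
Within "canyon wax", the head is "wax" and the modifier is "canyon".
Within "forest cedar loom", the head is "loom" and the modifier is "forest cedar".
Within "forest cedar", the head is "cedar" and the modifier is "forest".
So the structure is [wheel [[island [canyon wax]] [[forest cedar] loom]]].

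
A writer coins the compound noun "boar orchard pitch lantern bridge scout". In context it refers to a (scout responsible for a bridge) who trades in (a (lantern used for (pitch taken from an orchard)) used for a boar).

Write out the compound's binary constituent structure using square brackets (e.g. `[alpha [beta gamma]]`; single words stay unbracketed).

[[boar [[orchard pitch] lantern]] [bridge scout]]

The outermost head in the paraphrase is "scout" (specifically "bridge scout"), modified by "boar orchard pitch lantern".
"boar orchard pitch lantern" → head "lantern" (specifically "orchard pitch lantern"), modifier "boar".
"orchard pitch lantern" → head "lantern", modifier "orchard pitch".
"orchard pitch" → head "pitch", modifier "orchard".
"bridge scout" → head "scout", modifier "bridge".
Assembled: [[boar [[orchard pitch] lantern]] [bridge scout]].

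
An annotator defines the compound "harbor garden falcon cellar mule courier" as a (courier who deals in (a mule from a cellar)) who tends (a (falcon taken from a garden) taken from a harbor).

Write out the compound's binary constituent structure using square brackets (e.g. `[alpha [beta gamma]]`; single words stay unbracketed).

[[harbor [garden falcon]] [[cellar mule] courier]]

Overall it is a kind of courier (specifically "cellar mule courier"); the modifier is "harbor garden falcon".
"harbor garden falcon" → head "falcon" (specifically "garden falcon"), modifier "harbor".
"garden falcon" → head "falcon", modifier "garden".
"cellar mule courier" → head "courier", modifier "cellar mule".
"cellar mule" → head "mule", modifier "cellar".
Assembled: [[harbor [garden falcon]] [[cellar mule] courier]].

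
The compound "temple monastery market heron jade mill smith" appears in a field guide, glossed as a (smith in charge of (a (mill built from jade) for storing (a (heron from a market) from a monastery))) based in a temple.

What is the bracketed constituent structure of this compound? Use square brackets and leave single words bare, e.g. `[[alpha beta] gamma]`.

[temple [[[monastery [market heron]] [jade mill]] smith]]

Whole compound: head "smith" (specifically "monastery market heron jade mill smith"), modifier "temple".
Inside "monastery market heron jade mill smith": head "smith", modifier "monastery market heron jade mill".
Inside "monastery market heron jade mill": head "mill" (specifically "jade mill"), modifier "monastery market heron".
Inside "monastery market heron": head "heron" (specifically "market heron"), modifier "monastery".
Inside "market heron": head "heron", modifier "market".
Inside "jade mill": head "mill", modifier "jade".
Putting it together: [temple [[[monastery [market heron]] [jade mill]] smith]].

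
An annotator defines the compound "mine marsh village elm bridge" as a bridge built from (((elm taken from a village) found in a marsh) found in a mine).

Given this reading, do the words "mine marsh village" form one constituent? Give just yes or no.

The top-level split is [mine marsh village elm] [bridge]; the full structure is [[mine [marsh [village elm]]] bridge].
"mine marsh village" straddles a constituent boundary, so it is not a single unit.

no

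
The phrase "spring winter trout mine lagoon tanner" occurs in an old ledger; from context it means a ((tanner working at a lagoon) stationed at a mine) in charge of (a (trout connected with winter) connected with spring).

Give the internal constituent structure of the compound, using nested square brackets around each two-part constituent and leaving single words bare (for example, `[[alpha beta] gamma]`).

[[spring [winter trout]] [mine [lagoon tanner]]]

The outermost head in the paraphrase is "tanner" (specifically "mine lagoon tanner"), modified by "spring winter trout".
Inside "spring winter trout": head "trout" (specifically "winter trout"), modifier "spring".
Inside "winter trout": head "trout", modifier "winter".
Inside "mine lagoon tanner": head "tanner" (specifically "lagoon tanner"), modifier "mine".
Inside "lagoon tanner": head "tanner", modifier "lagoon".
So the structure is [[spring [winter trout]] [mine [lagoon tanner]]].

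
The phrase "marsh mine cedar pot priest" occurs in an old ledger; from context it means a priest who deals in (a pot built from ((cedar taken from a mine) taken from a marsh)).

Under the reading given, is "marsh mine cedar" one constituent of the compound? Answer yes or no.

The paraphrase groups the words so that "marsh mine cedar" is one unit: it corresponds to a single parenthesized sub-phrase.
The full structure is [[[marsh [mine cedar]] pot] priest], in which [marsh mine cedar] is a constituent.

yes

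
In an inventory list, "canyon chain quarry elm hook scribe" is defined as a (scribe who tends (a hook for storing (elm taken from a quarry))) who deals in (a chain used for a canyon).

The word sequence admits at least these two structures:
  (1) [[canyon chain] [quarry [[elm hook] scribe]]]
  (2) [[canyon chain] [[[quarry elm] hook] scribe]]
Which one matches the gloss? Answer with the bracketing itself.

[[canyon chain] [[[quarry elm] hook] scribe]]

The paraphrase's head is the "scribe" part ("quarry elm hook scribe"); its modifier is "canyon chain".
That top-level split, carried through the inner groups, gives [[canyon chain] [[[quarry elm] hook] scribe]].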